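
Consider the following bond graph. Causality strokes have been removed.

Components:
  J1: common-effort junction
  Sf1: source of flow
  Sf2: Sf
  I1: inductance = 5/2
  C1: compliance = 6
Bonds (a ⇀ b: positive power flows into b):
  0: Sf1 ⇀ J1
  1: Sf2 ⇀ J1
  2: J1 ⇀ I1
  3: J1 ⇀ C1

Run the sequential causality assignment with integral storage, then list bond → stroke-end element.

bond 0 stroke at Sf1  (Sf1 (Sf) sets flow on bond)
bond 1 stroke at Sf2  (Sf2 fixes flow; stroke at Sf2)
bond 2 stroke at I1  (I1 integral (f out))
bond 3 stroke at J1  (closing 0-jn rule on J1)

β0 stroke at Sf1
β1 stroke at Sf2
β2 stroke at I1
β3 stroke at J1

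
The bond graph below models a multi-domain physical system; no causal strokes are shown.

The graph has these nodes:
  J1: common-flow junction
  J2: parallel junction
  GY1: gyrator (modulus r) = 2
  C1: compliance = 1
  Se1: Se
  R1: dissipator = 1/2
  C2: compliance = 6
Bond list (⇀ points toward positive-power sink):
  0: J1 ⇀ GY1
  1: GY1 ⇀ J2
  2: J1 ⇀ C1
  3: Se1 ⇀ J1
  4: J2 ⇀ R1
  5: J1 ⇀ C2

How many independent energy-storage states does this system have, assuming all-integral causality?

b3 →J1  (Se1: effort source, stroke at far end)
b2 →J1  (prefer integral on C1)
b5 →J1  (C2: C, integral causality)
b0 →GY1  (J1: last free bond brings flow in)
b1 →GY1  (GY1 both-in/both-out from 0)
b4 →J2  (J2 needs exactly one e-in)

2  (C1, C2 all integral)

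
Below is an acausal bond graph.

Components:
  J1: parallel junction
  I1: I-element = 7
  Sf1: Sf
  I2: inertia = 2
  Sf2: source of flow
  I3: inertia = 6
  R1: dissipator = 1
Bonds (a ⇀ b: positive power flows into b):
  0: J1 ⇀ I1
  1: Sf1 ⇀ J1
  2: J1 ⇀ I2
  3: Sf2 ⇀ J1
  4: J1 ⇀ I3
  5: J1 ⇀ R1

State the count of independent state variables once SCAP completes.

#1 →Sf1  (Sf1 (Sf) sets flow on bond)
#3 →Sf2  (Sf2: flow source, stroke at near end)
#0 →I1  (prefer integral on I1)
#2 →I2  (I2: I, integral causality)
#4 →I3  (prefer integral on I3)
#5 →J1  (J1 needs exactly one e-in)

3  (I1, I2, I3 all integral)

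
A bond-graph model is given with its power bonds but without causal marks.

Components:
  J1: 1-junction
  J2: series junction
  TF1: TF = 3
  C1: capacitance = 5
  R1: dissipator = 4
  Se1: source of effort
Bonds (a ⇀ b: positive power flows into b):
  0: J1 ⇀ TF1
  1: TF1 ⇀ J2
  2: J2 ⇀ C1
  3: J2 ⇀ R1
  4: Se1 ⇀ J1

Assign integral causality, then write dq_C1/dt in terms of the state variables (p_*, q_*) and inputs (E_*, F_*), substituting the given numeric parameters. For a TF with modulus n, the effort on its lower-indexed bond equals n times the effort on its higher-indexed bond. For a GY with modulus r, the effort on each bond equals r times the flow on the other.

dq_C1/dt = E_Se1/12 - q_C1/20

b4 stroke→J1  (Se1 fixes effort; stroke away)
b0 stroke→TF1  (only one flow-in slot at J1)
b1 stroke→J2  (TF1 one-in-one-out from 0)
b2 stroke→J2  (C1 outputs effort q/C1)
b3 stroke→R1  (J2: last free bond brings flow in)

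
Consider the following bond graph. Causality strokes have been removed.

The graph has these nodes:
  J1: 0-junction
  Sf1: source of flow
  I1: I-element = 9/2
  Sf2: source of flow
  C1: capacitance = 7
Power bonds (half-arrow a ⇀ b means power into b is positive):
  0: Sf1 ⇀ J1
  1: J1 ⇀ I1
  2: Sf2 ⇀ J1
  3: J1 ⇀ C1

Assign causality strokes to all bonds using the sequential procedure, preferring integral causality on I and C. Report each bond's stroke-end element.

b0 →Sf1
b1 →I1
b2 →Sf2
b3 →J1

b0 →Sf1  (Sf1 fixes flow; stroke at Sf1)
b2 →Sf2  (source Sf2 imposes f)
b1 →I1  (I1: I, integral causality)
b3 →J1  (closing 0-jn rule on J1)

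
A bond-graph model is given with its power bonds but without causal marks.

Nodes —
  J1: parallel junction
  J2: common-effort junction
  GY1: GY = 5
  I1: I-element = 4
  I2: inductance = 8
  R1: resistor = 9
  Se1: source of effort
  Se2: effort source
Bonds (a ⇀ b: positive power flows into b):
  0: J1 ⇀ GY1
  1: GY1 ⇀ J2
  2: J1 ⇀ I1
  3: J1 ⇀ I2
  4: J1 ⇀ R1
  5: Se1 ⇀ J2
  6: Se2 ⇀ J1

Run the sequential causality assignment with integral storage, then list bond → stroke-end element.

β0 →GY1
β1 →GY1
β2 →I1
β3 →I2
β4 →R1
β5 →J2
β6 →J1

bond 5 stroke at J2  (Se1 (Se) sets effort on bond)
bond 6 stroke at J1  (Se2: effort source, stroke at far end)
bond 0 stroke at GY1  (J1 effort already set via bond 6)
bond 2 stroke at I1  (0-jn J1 has e-setter on 6)
bond 3 stroke at I2  (common-e at J1 fixed by 6)
bond 4 stroke at R1  (J1: bond 6 brought effort, rest push out)
bond 1 stroke at GY1  (common-e at J2 fixed by 5)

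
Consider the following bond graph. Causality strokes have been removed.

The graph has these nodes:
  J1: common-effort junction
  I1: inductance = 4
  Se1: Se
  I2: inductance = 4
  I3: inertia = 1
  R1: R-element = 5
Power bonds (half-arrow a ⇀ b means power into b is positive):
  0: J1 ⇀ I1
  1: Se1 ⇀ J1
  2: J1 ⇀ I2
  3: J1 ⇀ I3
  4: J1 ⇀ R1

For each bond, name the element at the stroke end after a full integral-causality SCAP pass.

b0 |I1
b1 |J1
b2 |I2
b3 |I3
b4 |R1

bond 1 stroke at J1  (Se1 (Se) sets effort on bond)
bond 0 stroke at I1  (common-e at J1 fixed by 1)
bond 2 stroke at I2  (common-e at J1 fixed by 1)
bond 3 stroke at I3  (J1 effort already set via bond 1)
bond 4 stroke at R1  (J1: bond 1 brought effort, rest push out)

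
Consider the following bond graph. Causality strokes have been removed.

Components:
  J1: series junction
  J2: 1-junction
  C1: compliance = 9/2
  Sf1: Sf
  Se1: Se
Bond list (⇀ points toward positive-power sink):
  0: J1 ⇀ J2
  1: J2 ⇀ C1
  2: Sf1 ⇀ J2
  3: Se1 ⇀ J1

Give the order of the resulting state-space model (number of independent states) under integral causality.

bond 2 stroke at Sf1  (source Sf1 imposes f)
bond 3 stroke at J1  (Se1 (Se) sets effort on bond)
bond 0 stroke at J2  (J1 needs exactly one f-in)
bond 1 stroke at J2  (1-jn J2 has f-setter on 2)

1  (C1 all integral)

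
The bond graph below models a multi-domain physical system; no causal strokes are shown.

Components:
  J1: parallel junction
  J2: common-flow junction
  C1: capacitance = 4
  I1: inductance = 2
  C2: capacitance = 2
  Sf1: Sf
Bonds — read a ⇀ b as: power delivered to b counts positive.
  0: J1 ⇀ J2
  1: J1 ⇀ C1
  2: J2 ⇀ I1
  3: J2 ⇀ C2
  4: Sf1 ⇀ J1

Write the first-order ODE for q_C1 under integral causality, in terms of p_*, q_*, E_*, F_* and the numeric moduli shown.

#4 |Sf1  (Sf1: flow source, stroke at near end)
#1 |J1  (C1 integral (e out))
#0 |J2  (0-jn J1 has e-setter on 1)
#2 |I1  (I1 outputs flow p/I1)
#3 |J2  (1-jn J2 has f-setter on 2)

dq_C1/dt = F_Sf1 - p_I1/2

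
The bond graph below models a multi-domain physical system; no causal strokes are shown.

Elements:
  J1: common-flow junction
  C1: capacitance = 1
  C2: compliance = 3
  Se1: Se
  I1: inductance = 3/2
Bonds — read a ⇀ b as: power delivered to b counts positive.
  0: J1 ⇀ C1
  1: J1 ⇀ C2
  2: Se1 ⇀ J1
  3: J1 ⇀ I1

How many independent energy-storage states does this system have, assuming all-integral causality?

β2 |J1  (Se1 fixes effort; stroke away)
β0 |J1  (prefer integral on C1)
β1 |J1  (C2 outputs effort q/C2)
β3 |I1  (only one flow-in slot at J1)

3  (C1, C2, I1 all integral)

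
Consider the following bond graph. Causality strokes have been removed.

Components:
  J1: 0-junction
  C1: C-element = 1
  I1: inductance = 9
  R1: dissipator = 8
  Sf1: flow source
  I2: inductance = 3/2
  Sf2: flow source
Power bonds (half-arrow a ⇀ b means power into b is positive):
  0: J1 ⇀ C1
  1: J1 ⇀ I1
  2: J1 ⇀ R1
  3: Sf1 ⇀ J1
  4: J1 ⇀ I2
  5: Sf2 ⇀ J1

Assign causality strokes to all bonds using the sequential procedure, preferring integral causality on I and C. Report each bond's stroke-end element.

β0 →J1
β1 →I1
β2 →R1
β3 →Sf1
β4 →I2
β5 →Sf2

b3 stroke at Sf1  (source Sf1 imposes f)
b5 stroke at Sf2  (Sf2 (Sf) sets flow on bond)
b0 stroke at J1  (prefer integral on C1)
b1 stroke at I1  (J1 effort already set via bond 0)
b2 stroke at R1  (common-e at J1 fixed by 0)
b4 stroke at I2  (J1 effort already set via bond 0)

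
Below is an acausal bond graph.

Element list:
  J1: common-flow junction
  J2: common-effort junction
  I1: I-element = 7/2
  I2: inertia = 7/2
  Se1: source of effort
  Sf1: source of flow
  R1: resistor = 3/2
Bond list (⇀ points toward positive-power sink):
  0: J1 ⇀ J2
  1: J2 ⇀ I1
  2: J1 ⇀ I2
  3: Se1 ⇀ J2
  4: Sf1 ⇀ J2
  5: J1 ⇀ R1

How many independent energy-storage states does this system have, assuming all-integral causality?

2  (I1, I2 all integral)

β3 →J2  (Se1: effort source, stroke at far end)
β4 →Sf1  (Sf1 (Sf) sets flow on bond)
β0 →J1  (0-jn J2 has e-setter on 3)
β1 →I1  (J2: bond 3 brought effort, rest push out)
β2 →I2  (prefer integral on I2)
β5 →J1  (common-f at J1 fixed by 2)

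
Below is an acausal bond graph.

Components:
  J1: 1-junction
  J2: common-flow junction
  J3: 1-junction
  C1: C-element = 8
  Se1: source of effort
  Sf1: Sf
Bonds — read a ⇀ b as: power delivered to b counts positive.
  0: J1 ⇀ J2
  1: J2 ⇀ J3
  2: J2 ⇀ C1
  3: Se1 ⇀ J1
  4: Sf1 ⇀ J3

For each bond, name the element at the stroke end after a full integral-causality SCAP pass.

b0 stroke→J2
b1 stroke→J3
b2 stroke→J2
b3 stroke→J1
b4 stroke→Sf1

#3 stroke at J1  (Se1 (Se) sets effort on bond)
#4 stroke at Sf1  (source Sf1 imposes f)
#0 stroke at J2  (closing 1-jn rule on J1)
#1 stroke at J3  (common-f at J3 fixed by 4)
#2 stroke at J2  (1-jn J2 has f-setter on 1)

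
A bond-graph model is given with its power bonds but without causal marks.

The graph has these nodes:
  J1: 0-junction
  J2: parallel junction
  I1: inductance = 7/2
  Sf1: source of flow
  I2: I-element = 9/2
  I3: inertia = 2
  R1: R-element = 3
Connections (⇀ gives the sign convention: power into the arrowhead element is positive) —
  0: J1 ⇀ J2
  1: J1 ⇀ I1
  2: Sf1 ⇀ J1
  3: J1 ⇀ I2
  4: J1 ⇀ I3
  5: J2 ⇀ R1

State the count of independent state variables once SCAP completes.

3  (I1, I2, I3 all integral)

#2 stroke→Sf1  (Sf1 (Sf) sets flow on bond)
#1 stroke→I1  (prefer integral on I1)
#3 stroke→I2  (prefer integral on I2)
#4 stroke→I3  (I3 integral (f out))
#0 stroke→J1  (closing 0-jn rule on J1)
#5 stroke→J2  (J2 needs exactly one e-in)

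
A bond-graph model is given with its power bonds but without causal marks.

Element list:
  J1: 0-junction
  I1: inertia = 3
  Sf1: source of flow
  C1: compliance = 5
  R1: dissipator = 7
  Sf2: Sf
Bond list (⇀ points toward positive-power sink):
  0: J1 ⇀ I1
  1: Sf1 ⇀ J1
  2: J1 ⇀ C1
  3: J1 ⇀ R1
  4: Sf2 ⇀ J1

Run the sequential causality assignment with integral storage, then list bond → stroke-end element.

#1 |Sf1  (Sf1 fixes flow; stroke at Sf1)
#4 |Sf2  (source Sf2 imposes f)
#0 |I1  (I1 outputs flow p/I1)
#2 |J1  (C1 integral (e out))
#3 |R1  (J1: bond 2 brought effort, rest push out)

β0 stroke at I1
β1 stroke at Sf1
β2 stroke at J1
β3 stroke at R1
β4 stroke at Sf2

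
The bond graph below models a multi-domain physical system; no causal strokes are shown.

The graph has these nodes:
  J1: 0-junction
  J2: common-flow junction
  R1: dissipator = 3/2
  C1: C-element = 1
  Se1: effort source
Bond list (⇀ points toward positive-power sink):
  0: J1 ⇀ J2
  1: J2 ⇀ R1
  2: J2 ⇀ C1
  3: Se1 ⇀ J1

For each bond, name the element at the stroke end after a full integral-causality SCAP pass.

bond 0 →J2
bond 1 →R1
bond 2 →J2
bond 3 →J1

bond 3 stroke at J1  (source Se1 imposes e)
bond 0 stroke at J2  (J1: bond 3 brought effort, rest push out)
bond 2 stroke at J2  (C1 integral (e out))
bond 1 stroke at R1  (J2 needs exactly one f-in)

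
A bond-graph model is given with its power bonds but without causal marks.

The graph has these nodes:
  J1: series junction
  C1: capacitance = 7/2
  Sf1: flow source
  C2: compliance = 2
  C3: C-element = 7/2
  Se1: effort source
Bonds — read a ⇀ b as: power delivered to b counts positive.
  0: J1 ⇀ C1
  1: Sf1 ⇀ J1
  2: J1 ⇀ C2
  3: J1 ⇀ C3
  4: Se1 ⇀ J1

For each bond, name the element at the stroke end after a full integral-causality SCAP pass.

bond 0 |J1
bond 1 |Sf1
bond 2 |J1
bond 3 |J1
bond 4 |J1

b1 |Sf1  (source Sf1 imposes f)
b4 |J1  (source Se1 imposes e)
b0 |J1  (1-jn J1 has f-setter on 1)
b2 |J1  (J1 flow already set via bond 1)
b3 |J1  (1-jn J1 has f-setter on 1)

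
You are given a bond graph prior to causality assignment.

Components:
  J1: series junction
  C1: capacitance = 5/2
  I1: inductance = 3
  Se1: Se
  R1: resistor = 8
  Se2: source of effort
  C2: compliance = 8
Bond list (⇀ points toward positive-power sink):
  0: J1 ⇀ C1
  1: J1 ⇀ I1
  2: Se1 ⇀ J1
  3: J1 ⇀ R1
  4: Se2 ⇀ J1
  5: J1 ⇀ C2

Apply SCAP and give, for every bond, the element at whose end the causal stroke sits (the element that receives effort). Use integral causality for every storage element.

β2 →J1  (Se1 (Se) sets effort on bond)
β4 →J1  (Se2 fixes effort; stroke away)
β0 →J1  (prefer integral on C1)
β1 →I1  (prefer integral on I1)
β3 →J1  (1-jn J1 has f-setter on 1)
β5 →J1  (J1: bond 1 brought flow, rest push out)

β0 →J1
β1 →I1
β2 →J1
β3 →J1
β4 →J1
β5 →J1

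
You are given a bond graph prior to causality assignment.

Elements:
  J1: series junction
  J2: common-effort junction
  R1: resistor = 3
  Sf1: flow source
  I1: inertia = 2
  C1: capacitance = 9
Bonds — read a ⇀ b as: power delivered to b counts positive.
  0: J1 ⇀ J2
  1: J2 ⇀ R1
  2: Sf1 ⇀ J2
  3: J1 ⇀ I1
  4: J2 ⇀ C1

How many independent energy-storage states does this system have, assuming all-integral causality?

bond 2 stroke at Sf1  (Sf1 (Sf) sets flow on bond)
bond 3 stroke at I1  (I1 integral (f out))
bond 0 stroke at J1  (common-f at J1 fixed by 3)
bond 4 stroke at J2  (C1 integral (e out))
bond 1 stroke at R1  (J2: bond 4 brought effort, rest push out)

2  (C1, I1 all integral)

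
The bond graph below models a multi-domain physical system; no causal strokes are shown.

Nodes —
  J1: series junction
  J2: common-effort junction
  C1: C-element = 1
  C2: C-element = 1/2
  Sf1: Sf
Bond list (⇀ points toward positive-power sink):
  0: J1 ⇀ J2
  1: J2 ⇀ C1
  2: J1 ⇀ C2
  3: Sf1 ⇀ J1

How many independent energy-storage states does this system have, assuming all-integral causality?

2  (C1, C2 all integral)

b3 |Sf1  (Sf1 (Sf) sets flow on bond)
b0 |J1  (1-jn J1 has f-setter on 3)
b2 |J1  (J1 flow already set via bond 3)
b1 |J2  (only one effort-in slot at J2)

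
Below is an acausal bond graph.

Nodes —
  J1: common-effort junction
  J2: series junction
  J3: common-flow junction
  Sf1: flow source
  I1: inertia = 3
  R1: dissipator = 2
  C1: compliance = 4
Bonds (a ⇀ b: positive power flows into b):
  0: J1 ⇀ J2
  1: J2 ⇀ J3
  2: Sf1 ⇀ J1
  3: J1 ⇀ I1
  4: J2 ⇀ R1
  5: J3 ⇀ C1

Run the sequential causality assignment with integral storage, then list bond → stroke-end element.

b2 →Sf1  (Sf1 fixes flow; stroke at Sf1)
b3 →I1  (I1 outputs flow p/I1)
b0 →J1  (J1: last free bond brings effort in)
b1 →J2  (J2 flow already set via bond 0)
b4 →J2  (J2: bond 0 brought flow, rest push out)
b5 →J3  (1-jn J3 has f-setter on 1)

bond 0 stroke at J1
bond 1 stroke at J2
bond 2 stroke at Sf1
bond 3 stroke at I1
bond 4 stroke at J2
bond 5 stroke at J3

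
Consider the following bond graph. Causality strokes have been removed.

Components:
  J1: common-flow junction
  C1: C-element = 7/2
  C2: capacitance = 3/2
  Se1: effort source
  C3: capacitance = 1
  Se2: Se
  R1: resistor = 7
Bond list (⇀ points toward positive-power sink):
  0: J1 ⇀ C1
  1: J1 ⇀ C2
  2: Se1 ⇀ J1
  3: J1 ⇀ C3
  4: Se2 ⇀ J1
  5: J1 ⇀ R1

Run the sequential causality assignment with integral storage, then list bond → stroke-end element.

#2 |J1  (source Se1 imposes e)
#4 |J1  (Se2 fixes effort; stroke away)
#0 |J1  (C1: C, integral causality)
#1 |J1  (C2 outputs effort q/C2)
#3 |J1  (C3 outputs effort q/C3)
#5 |R1  (J1: last free bond brings flow in)

β0 stroke→J1
β1 stroke→J1
β2 stroke→J1
β3 stroke→J1
β4 stroke→J1
β5 stroke→R1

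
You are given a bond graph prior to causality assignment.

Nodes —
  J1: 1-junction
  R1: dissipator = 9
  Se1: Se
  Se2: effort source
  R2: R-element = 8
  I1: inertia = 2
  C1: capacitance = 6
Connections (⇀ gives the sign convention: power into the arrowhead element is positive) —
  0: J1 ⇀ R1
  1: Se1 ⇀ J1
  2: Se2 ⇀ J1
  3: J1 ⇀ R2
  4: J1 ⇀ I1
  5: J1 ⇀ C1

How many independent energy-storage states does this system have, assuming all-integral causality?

2  (C1, I1 all integral)

b1 |J1  (source Se1 imposes e)
b2 |J1  (Se2 (Se) sets effort on bond)
b4 |I1  (I1 integral (f out))
b0 |J1  (J1 flow already set via bond 4)
b3 |J1  (J1: bond 4 brought flow, rest push out)
b5 |J1  (1-jn J1 has f-setter on 4)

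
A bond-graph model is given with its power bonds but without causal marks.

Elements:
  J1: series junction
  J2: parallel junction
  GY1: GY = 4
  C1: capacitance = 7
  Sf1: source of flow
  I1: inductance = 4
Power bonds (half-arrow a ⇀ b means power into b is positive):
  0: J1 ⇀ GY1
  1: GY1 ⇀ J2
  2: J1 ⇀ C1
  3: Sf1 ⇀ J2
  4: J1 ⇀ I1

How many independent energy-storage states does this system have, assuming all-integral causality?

β3 stroke→Sf1  (Sf1 fixes flow; stroke at Sf1)
β1 stroke→J2  (closing 0-jn rule on J2)
β0 stroke→J1  (GY GY1: same side as bond 1)
β2 stroke→J1  (C1 outputs effort q/C1)
β4 stroke→I1  (closing 1-jn rule on J1)

2  (C1, I1 all integral)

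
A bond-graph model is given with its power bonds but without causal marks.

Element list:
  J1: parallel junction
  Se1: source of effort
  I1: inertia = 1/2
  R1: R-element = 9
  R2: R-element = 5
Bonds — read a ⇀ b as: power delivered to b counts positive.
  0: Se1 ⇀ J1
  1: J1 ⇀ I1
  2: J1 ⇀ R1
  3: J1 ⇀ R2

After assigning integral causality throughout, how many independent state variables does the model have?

bond 0 →J1  (Se1: effort source, stroke at far end)
bond 1 →I1  (J1 effort already set via bond 0)
bond 2 →R1  (J1 effort already set via bond 0)
bond 3 →R2  (0-jn J1 has e-setter on 0)

1  (I1 all integral)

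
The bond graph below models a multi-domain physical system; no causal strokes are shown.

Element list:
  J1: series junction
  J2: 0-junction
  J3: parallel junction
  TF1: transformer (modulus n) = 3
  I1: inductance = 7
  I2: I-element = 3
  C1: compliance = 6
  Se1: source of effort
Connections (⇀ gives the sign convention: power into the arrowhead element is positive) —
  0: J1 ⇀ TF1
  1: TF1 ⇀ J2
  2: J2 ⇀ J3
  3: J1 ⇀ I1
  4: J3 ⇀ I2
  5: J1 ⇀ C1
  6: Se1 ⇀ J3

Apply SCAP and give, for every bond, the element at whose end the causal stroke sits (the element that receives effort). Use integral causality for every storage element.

#6 stroke at J3  (Se1 fixes effort; stroke away)
#2 stroke at J2  (common-e at J3 fixed by 6)
#4 stroke at I2  (common-e at J3 fixed by 6)
#1 stroke at TF1  (0-jn J2 has e-setter on 2)
#0 stroke at J1  (through TF1, causality passes straight; one stroke at TF1)
#3 stroke at I1  (prefer integral on I1)
#5 stroke at J1  (1-jn J1 has f-setter on 3)

#0 stroke at J1
#1 stroke at TF1
#2 stroke at J2
#3 stroke at I1
#4 stroke at I2
#5 stroke at J1
#6 stroke at J3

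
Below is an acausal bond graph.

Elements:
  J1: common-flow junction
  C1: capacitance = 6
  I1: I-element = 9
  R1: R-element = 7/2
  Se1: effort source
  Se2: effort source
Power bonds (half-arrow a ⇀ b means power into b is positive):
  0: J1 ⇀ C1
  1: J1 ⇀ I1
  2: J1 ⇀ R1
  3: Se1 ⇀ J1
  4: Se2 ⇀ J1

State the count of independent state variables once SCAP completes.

β3 |J1  (Se1 (Se) sets effort on bond)
β4 |J1  (Se2: effort source, stroke at far end)
β0 |J1  (C1: C, integral causality)
β1 |I1  (prefer integral on I1)
β2 |J1  (common-f at J1 fixed by 1)

2  (C1, I1 all integral)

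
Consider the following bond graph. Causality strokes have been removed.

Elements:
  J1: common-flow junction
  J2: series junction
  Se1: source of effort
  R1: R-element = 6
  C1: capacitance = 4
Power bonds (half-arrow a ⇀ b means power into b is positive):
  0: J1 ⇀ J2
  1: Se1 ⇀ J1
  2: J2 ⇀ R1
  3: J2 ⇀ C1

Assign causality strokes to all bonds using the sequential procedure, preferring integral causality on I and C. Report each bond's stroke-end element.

bond 1 |J1  (source Se1 imposes e)
bond 0 |J2  (J1 needs exactly one f-in)
bond 3 |J2  (C1 outputs effort q/C1)
bond 2 |R1  (J2: last free bond brings flow in)

bond 0 stroke at J2
bond 1 stroke at J1
bond 2 stroke at R1
bond 3 stroke at J2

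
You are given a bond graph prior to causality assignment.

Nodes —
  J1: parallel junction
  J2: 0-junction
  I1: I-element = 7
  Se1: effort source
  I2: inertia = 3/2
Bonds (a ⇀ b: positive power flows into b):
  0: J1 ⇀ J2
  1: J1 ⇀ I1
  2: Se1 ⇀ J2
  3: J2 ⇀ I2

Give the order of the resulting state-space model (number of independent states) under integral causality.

2  (I1, I2 all integral)

β2 →J2  (source Se1 imposes e)
β0 →J1  (J2: bond 2 brought effort, rest push out)
β3 →I2  (common-e at J2 fixed by 2)
β1 →I1  (common-e at J1 fixed by 0)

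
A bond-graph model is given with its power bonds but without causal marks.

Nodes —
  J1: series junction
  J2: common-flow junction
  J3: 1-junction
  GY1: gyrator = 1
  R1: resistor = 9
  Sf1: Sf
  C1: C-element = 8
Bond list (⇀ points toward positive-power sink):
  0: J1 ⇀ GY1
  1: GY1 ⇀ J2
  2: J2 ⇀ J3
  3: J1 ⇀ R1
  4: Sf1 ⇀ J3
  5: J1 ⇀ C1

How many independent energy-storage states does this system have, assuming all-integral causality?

1  (C1 all integral)

β4 |Sf1  (Sf1 (Sf) sets flow on bond)
β2 |J3  (J3: bond 4 brought flow, rest push out)
β1 |J2  (J2 flow already set via bond 2)
β0 |J1  (GY1 both-in/both-out from 1)
β5 |J1  (C1 outputs effort q/C1)
β3 |R1  (closing 1-jn rule on J1)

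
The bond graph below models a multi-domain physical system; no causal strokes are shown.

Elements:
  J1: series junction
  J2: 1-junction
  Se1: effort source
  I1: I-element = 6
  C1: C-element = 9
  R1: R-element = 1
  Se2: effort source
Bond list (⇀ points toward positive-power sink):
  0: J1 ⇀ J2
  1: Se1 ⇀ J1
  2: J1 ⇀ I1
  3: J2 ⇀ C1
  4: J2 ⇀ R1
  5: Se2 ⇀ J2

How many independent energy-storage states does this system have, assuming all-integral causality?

bond 1 →J1  (Se1 fixes effort; stroke away)
bond 5 →J2  (source Se2 imposes e)
bond 2 →I1  (prefer integral on I1)
bond 0 →J1  (J1 flow already set via bond 2)
bond 3 →J2  (common-f at J2 fixed by 0)
bond 4 →J2  (J2 flow already set via bond 0)

2  (C1, I1 all integral)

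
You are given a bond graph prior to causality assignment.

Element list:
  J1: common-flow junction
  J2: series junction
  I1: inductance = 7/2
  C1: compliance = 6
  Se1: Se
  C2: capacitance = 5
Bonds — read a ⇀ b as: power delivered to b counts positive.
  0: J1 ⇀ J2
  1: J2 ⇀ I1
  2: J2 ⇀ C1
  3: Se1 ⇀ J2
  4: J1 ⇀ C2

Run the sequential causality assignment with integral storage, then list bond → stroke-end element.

b0 stroke→J2
b1 stroke→I1
b2 stroke→J2
b3 stroke→J2
b4 stroke→J1

bond 3 stroke→J2  (Se1 (Se) sets effort on bond)
bond 1 stroke→I1  (I1 outputs flow p/I1)
bond 0 stroke→J2  (J2 flow already set via bond 1)
bond 2 stroke→J2  (common-f at J2 fixed by 1)
bond 4 stroke→J1  (1-jn J1 has f-setter on 0)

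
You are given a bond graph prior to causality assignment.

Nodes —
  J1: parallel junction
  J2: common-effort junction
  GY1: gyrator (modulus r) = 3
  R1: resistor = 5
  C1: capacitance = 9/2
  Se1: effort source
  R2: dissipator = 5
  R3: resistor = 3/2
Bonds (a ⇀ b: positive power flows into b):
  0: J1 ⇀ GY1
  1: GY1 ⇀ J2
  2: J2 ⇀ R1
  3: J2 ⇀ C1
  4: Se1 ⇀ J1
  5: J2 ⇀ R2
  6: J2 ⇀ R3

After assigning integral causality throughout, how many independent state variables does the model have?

1  (C1 all integral)

β4 |J1  (Se1 (Se) sets effort on bond)
β0 |GY1  (common-e at J1 fixed by 4)
β1 |GY1  (GY GY1: same side as bond 0)
β3 |J2  (C1 outputs effort q/C1)
β2 |R1  (J2 effort already set via bond 3)
β5 |R2  (common-e at J2 fixed by 3)
β6 |R3  (J2 effort already set via bond 3)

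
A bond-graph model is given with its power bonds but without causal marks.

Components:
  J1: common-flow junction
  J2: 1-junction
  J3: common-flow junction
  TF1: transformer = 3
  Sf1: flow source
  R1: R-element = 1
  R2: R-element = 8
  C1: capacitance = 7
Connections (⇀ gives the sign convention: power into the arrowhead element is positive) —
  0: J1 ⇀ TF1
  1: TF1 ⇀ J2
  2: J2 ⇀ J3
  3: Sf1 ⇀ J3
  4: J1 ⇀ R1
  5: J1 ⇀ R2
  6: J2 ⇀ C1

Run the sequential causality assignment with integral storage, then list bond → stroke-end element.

b0 stroke at TF1
b1 stroke at J2
b2 stroke at J3
b3 stroke at Sf1
b4 stroke at J1
b5 stroke at J1
b6 stroke at J2

bond 3 stroke→Sf1  (source Sf1 imposes f)
bond 2 stroke→J3  (J3: bond 3 brought flow, rest push out)
bond 1 stroke→J2  (J2: bond 2 brought flow, rest push out)
bond 6 stroke→J2  (1-jn J2 has f-setter on 2)
bond 0 stroke→TF1  (TF1: transformer flips bond 1)
bond 4 stroke→J1  (J1 flow already set via bond 0)
bond 5 stroke→J1  (J1: bond 0 brought flow, rest push out)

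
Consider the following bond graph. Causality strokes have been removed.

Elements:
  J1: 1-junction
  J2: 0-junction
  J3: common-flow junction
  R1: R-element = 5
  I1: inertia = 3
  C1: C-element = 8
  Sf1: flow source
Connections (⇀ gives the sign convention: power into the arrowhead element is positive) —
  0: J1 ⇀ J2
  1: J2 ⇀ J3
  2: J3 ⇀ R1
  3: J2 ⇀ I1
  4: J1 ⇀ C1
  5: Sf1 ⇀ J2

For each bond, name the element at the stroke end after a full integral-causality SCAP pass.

#0 →J2
#1 →J3
#2 →R1
#3 →I1
#4 →J1
#5 →Sf1

b5 stroke at Sf1  (source Sf1 imposes f)
b3 stroke at I1  (I1: I, integral causality)
b4 stroke at J1  (C1: C, integral causality)
b0 stroke at J2  (closing 1-jn rule on J1)
b1 stroke at J3  (common-e at J2 fixed by 0)
b2 stroke at R1  (J3 needs exactly one f-in)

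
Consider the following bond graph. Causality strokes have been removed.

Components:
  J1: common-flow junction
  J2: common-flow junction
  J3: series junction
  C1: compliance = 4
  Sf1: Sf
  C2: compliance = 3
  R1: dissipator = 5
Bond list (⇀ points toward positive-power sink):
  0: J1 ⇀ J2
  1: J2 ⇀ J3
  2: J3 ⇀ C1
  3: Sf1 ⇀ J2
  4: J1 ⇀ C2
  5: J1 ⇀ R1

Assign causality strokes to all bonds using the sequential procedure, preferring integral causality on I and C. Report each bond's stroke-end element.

#0 stroke→J2
#1 stroke→J2
#2 stroke→J3
#3 stroke→Sf1
#4 stroke→J1
#5 stroke→J1

β3 stroke at Sf1  (Sf1 (Sf) sets flow on bond)
β0 stroke at J2  (common-f at J2 fixed by 3)
β1 stroke at J2  (common-f at J2 fixed by 3)
β2 stroke at J3  (J3 flow already set via bond 1)
β4 stroke at J1  (J1 flow already set via bond 0)
β5 stroke at J1  (common-f at J1 fixed by 0)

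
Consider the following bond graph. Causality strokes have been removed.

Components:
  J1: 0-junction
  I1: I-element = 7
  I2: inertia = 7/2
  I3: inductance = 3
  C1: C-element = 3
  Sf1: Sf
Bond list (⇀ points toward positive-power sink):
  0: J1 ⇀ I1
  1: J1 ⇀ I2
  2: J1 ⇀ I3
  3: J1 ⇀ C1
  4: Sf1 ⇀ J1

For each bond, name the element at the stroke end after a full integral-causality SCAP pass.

bond 4 stroke→Sf1  (Sf1 (Sf) sets flow on bond)
bond 0 stroke→I1  (prefer integral on I1)
bond 1 stroke→I2  (prefer integral on I2)
bond 2 stroke→I3  (I3 outputs flow p/I3)
bond 3 stroke→J1  (only one effort-in slot at J1)

b0 |I1
b1 |I2
b2 |I3
b3 |J1
b4 |Sf1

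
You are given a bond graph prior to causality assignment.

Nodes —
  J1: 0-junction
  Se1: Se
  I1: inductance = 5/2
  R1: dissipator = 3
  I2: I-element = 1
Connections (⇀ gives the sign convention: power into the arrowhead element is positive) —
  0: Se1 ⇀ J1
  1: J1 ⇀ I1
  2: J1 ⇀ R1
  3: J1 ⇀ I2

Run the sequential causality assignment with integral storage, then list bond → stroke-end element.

bond 0 →J1  (Se1: effort source, stroke at far end)
bond 1 →I1  (common-e at J1 fixed by 0)
bond 2 →R1  (J1: bond 0 brought effort, rest push out)
bond 3 →I2  (J1: bond 0 brought effort, rest push out)

#0 →J1
#1 →I1
#2 →R1
#3 →I2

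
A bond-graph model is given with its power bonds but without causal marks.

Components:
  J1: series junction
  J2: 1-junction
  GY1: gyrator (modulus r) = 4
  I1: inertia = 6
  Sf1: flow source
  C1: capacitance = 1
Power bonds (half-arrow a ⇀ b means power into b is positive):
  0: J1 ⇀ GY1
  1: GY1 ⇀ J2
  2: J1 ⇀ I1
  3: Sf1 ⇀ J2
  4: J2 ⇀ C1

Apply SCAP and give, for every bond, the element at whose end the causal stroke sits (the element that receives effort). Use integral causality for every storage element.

β0 stroke at J1
β1 stroke at J2
β2 stroke at I1
β3 stroke at Sf1
β4 stroke at J2

β3 |Sf1  (Sf1 fixes flow; stroke at Sf1)
β1 |J2  (J2: bond 3 brought flow, rest push out)
β4 |J2  (J2: bond 3 brought flow, rest push out)
β0 |J1  (GY1 both-in/both-out from 1)
β2 |I1  (J1: last free bond brings flow in)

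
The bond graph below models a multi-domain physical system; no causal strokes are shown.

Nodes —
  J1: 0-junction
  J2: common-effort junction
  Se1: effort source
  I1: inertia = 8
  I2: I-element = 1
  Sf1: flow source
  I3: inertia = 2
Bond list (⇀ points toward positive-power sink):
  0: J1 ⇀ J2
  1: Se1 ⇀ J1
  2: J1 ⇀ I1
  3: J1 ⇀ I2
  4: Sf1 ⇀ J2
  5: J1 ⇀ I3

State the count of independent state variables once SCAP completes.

3  (I1, I2, I3 all integral)

β1 stroke→J1  (Se1 (Se) sets effort on bond)
β4 stroke→Sf1  (Sf1 fixes flow; stroke at Sf1)
β0 stroke→J2  (J1: bond 1 brought effort, rest push out)
β2 stroke→I1  (J1 effort already set via bond 1)
β3 stroke→I2  (0-jn J1 has e-setter on 1)
β5 stroke→I3  (common-e at J1 fixed by 1)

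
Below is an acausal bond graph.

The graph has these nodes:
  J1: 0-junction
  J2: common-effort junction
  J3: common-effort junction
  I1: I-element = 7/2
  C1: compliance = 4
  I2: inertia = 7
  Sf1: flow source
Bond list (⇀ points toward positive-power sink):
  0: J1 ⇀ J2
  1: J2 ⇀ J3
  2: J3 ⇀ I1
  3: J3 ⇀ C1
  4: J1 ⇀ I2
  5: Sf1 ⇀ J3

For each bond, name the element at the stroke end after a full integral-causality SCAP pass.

bond 5 stroke→Sf1  (Sf1 fixes flow; stroke at Sf1)
bond 2 stroke→I1  (I1 integral (f out))
bond 3 stroke→J3  (C1: C, integral causality)
bond 1 stroke→J2  (common-e at J3 fixed by 3)
bond 0 stroke→J1  (J2: bond 1 brought effort, rest push out)
bond 4 stroke→I2  (J1 effort already set via bond 0)

β0 →J1
β1 →J2
β2 →I1
β3 →J3
β4 →I2
β5 →Sf1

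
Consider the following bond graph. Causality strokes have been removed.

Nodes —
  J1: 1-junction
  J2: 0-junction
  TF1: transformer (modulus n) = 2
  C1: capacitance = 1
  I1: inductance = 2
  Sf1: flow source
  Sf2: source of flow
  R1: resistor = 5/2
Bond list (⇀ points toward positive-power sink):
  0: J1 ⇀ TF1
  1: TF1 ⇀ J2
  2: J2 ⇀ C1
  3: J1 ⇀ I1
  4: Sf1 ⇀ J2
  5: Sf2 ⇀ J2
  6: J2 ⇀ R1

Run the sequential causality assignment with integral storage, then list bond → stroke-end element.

bond 0 stroke→J1
bond 1 stroke→TF1
bond 2 stroke→J2
bond 3 stroke→I1
bond 4 stroke→Sf1
bond 5 stroke→Sf2
bond 6 stroke→R1

β4 stroke at Sf1  (Sf1 fixes flow; stroke at Sf1)
β5 stroke at Sf2  (source Sf2 imposes f)
β2 stroke at J2  (C1: C, integral causality)
β1 stroke at TF1  (J2: bond 2 brought effort, rest push out)
β6 stroke at R1  (0-jn J2 has e-setter on 2)
β0 stroke at J1  (TF1: transformer flips bond 1)
β3 stroke at I1  (J1 needs exactly one f-in)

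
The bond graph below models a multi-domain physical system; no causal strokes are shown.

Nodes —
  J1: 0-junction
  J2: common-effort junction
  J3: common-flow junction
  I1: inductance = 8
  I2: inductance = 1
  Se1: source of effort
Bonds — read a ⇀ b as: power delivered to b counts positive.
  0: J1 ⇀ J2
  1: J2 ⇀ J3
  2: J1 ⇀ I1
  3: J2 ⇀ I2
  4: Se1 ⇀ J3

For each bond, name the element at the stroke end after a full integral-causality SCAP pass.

β0 stroke at J1
β1 stroke at J2
β2 stroke at I1
β3 stroke at I2
β4 stroke at J3

#4 stroke→J3  (Se1 fixes effort; stroke away)
#1 stroke→J2  (J3 needs exactly one f-in)
#0 stroke→J1  (common-e at J2 fixed by 1)
#3 stroke→I2  (0-jn J2 has e-setter on 1)
#2 stroke→I1  (0-jn J1 has e-setter on 0)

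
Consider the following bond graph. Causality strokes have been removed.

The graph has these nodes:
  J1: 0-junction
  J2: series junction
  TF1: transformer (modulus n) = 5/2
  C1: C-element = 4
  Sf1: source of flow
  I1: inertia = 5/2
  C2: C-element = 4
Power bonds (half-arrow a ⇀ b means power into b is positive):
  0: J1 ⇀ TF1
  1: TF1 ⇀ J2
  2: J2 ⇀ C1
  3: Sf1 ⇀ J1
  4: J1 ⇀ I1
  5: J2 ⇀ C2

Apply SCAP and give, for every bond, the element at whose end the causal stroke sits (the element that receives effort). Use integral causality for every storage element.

b0 stroke→J1
b1 stroke→TF1
b2 stroke→J2
b3 stroke→Sf1
b4 stroke→I1
b5 stroke→J2

b3 →Sf1  (Sf1 fixes flow; stroke at Sf1)
b2 →J2  (prefer integral on C1)
b4 →I1  (I1 integral (f out))
b0 →J1  (J1 needs exactly one e-in)
b1 →TF1  (TF1: transformer flips bond 0)
b5 →J2  (common-f at J2 fixed by 1)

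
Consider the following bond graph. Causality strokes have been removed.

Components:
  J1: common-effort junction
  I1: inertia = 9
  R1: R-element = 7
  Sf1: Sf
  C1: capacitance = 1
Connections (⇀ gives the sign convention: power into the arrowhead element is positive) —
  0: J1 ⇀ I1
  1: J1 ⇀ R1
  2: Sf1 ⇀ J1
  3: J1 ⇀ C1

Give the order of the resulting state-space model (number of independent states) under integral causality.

2  (C1, I1 all integral)

#2 |Sf1  (Sf1 fixes flow; stroke at Sf1)
#0 |I1  (I1 integral (f out))
#3 |J1  (prefer integral on C1)
#1 |R1  (J1: bond 3 brought effort, rest push out)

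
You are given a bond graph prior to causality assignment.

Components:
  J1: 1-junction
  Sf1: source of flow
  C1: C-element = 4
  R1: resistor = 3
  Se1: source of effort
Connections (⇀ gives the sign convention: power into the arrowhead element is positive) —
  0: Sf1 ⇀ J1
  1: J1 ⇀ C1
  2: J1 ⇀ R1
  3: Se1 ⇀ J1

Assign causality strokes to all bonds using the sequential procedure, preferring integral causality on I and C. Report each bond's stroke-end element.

bond 0 stroke→Sf1
bond 1 stroke→J1
bond 2 stroke→J1
bond 3 stroke→J1

#0 →Sf1  (Sf1 (Sf) sets flow on bond)
#3 →J1  (Se1 fixes effort; stroke away)
#1 →J1  (common-f at J1 fixed by 0)
#2 →J1  (J1: bond 0 brought flow, rest push out)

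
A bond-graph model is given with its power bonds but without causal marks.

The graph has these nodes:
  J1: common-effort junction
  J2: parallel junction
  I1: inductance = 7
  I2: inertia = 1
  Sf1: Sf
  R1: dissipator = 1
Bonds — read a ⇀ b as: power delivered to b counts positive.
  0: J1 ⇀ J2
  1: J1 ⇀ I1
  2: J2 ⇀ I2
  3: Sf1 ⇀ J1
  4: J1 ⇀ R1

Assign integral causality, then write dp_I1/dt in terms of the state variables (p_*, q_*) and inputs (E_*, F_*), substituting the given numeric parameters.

β3 |Sf1  (Sf1 (Sf) sets flow on bond)
β1 |I1  (I1 integral (f out))
β2 |I2  (I2 integral (f out))
β0 |J2  (J2 needs exactly one e-in)
β4 |J1  (closing 0-jn rule on J1)

dp_I1/dt = F_Sf1 - p_I1/7 - p_I2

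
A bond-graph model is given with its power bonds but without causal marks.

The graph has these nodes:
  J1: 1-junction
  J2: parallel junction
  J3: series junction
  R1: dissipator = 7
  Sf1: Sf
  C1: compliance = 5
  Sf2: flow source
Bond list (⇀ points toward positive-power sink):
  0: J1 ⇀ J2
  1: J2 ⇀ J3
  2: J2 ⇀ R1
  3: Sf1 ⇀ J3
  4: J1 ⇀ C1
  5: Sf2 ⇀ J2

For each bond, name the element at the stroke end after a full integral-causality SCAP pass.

bond 0 →J2
bond 1 →J3
bond 2 →R1
bond 3 →Sf1
bond 4 →J1
bond 5 →Sf2

bond 3 |Sf1  (Sf1: flow source, stroke at near end)
bond 5 |Sf2  (Sf2 fixes flow; stroke at Sf2)
bond 1 |J3  (J3: bond 3 brought flow, rest push out)
bond 4 |J1  (prefer integral on C1)
bond 0 |J2  (J1 needs exactly one f-in)
bond 2 |R1  (J2 effort already set via bond 0)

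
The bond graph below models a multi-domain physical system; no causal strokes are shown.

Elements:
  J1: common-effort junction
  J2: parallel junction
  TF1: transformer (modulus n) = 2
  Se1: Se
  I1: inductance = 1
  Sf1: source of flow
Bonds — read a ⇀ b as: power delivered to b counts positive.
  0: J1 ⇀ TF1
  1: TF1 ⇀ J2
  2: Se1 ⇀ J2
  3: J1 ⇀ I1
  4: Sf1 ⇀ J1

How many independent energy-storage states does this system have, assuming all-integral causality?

1  (I1 all integral)

bond 2 stroke→J2  (Se1 fixes effort; stroke away)
bond 4 stroke→Sf1  (Sf1: flow source, stroke at near end)
bond 1 stroke→TF1  (J2: bond 2 brought effort, rest push out)
bond 0 stroke→J1  (TF1 one-in-one-out from 1)
bond 3 stroke→I1  (0-jn J1 has e-setter on 0)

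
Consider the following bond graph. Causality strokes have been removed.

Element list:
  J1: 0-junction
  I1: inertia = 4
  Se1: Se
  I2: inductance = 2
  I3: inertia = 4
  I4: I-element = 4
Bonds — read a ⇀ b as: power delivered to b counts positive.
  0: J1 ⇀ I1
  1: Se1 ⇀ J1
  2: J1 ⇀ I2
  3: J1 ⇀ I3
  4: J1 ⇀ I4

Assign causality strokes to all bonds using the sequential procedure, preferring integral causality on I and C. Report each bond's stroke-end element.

β1 →J1  (Se1 fixes effort; stroke away)
β0 →I1  (J1: bond 1 brought effort, rest push out)
β2 →I2  (0-jn J1 has e-setter on 1)
β3 →I3  (J1 effort already set via bond 1)
β4 →I4  (J1 effort already set via bond 1)

β0 stroke→I1
β1 stroke→J1
β2 stroke→I2
β3 stroke→I3
β4 stroke→I4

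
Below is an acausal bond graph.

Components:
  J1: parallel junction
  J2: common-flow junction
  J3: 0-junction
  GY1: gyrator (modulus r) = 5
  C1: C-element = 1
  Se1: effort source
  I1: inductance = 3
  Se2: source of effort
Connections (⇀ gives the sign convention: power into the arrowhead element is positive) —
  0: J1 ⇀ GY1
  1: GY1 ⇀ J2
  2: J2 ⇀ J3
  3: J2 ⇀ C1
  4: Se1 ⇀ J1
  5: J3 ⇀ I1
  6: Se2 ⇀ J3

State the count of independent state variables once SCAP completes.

#4 |J1  (Se1 (Se) sets effort on bond)
#6 |J3  (Se2 (Se) sets effort on bond)
#0 |GY1  (common-e at J1 fixed by 4)
#2 |J2  (0-jn J3 has e-setter on 6)
#5 |I1  (J3: bond 6 brought effort, rest push out)
#1 |GY1  (through GY1, causality inverts; strokes same side of GY1)
#3 |J2  (1-jn J2 has f-setter on 1)

2  (C1, I1 all integral)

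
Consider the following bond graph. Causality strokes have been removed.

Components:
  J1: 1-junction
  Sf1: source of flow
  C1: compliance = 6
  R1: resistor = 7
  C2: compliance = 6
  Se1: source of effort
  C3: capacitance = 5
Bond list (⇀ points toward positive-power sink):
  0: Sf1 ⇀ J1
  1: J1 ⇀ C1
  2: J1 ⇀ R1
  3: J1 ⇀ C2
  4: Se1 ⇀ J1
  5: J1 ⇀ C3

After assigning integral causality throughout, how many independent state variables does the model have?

β0 →Sf1  (Sf1 fixes flow; stroke at Sf1)
β4 →J1  (Se1: effort source, stroke at far end)
β1 →J1  (J1 flow already set via bond 0)
β2 →J1  (J1: bond 0 brought flow, rest push out)
β3 →J1  (1-jn J1 has f-setter on 0)
β5 →J1  (1-jn J1 has f-setter on 0)

3  (C1, C2, C3 all integral)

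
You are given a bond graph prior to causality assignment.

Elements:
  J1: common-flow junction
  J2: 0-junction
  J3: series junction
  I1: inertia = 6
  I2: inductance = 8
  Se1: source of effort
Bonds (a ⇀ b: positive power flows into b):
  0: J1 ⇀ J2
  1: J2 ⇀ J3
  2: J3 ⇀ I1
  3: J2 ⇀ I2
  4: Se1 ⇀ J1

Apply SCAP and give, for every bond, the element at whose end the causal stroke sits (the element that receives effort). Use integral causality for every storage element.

bond 4 →J1  (Se1 (Se) sets effort on bond)
bond 0 →J2  (closing 1-jn rule on J1)
bond 1 →J3  (J2: bond 0 brought effort, rest push out)
bond 3 →I2  (common-e at J2 fixed by 0)
bond 2 →I1  (closing 1-jn rule on J3)

#0 →J2
#1 →J3
#2 →I1
#3 →I2
#4 →J1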